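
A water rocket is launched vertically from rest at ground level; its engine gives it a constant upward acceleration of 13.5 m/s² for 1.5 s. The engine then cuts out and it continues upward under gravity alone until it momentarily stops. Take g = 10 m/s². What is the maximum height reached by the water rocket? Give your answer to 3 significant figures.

Phase 1 (powered ascent): v₀ = 0 m/s, a = 13.5 m/s².
v = v₀ + at = 0 + (13.5)(1.5) = 20.2 m/s
Δx = v₀t + ½at² = 0·1.5 + 0.5·13.5·1.5² = 15.2 m

Phase 2 (coasting upward): v₀ = 20.2 m/s, a = -10 m/s².
v = v₀ + at → t = (0 − 20.2) / -10 = 2.02 s
v² = v₀² + 2aΔx → Δx = (0² − 20.2²)/(2·-10) = 20.5 m
Maximum height = 15.2 + 20.5 = 35.7 m

35.7 m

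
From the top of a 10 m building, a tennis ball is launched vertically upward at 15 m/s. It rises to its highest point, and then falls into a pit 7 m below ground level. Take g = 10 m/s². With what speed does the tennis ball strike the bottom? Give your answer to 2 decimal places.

Phase 1 (rising): v₀ = 15.0 m/s, a = -10 m/s².
v = v₀ + at → t = (0 − 15.0) / -10 = 1.50 s
v² = v₀² + 2aΔx → Δx = (0² − 15.0²)/(2·-10) = 11.2 m

Phase 2 (falling): v₀ = 0 m/s, a = -10 m/s².
Falls 28.2 m from rest: t = √(2·28.2/10) = 2.38 s; v = g·t = 23.8 m/s.
Final speed = 23.8 m/s

23.77 m/s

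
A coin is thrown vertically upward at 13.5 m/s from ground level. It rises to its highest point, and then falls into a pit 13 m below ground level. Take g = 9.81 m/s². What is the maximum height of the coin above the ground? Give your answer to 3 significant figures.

9.29 m

Phase 1 (rising): v₀ = 13.5 m/s, a = -9.81 m/s².
v = v₀ + at → t = (0 − 13.5) / -9.81 = 1.38 s
v² = v₀² + 2aΔx → Δx = (0² − 13.5²)/(2·-9.81) = 9.29 m
Maximum height = 9.29 m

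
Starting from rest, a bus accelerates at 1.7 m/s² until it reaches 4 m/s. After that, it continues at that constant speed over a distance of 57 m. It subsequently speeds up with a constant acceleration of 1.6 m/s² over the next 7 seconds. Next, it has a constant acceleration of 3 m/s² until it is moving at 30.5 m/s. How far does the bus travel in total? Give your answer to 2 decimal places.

245.44 m

Phase 1 (accelerating): v₀ = 0 m/s, a = 1.7 m/s².
v = v₀ + at → t = (4 − 0) / 1.7 = 2.35 s
v² = v₀² + 2aΔx → Δx = (4² − 0²)/(2·1.7) = 4.71 m

Phase 2 (constant speed): v₀ = 4.00 m/s, a = 0 m/s².
Constant speed: t = d/v = 57/4.00 = 14.2 s

Phase 3 (accelerating): v₀ = 4.00 m/s, a = 1.6 m/s².
v = v₀ + at = 4.00 + (1.6)(7) = 15.2 m/s
Δx = v₀t + ½at² = 4.00·7 + 0.5·1.6·7² = 67.2 m

Phase 4 (accelerating): v₀ = 15.2 m/s, a = 3 m/s².
v = v₀ + at → t = (30.5 − 15.2) / 3 = 5.10 s
v² = v₀² + 2aΔx → Δx = (30.5² − 15.2²)/(2·3) = 117 m
Total distance = 4.71 + 57.0 + 67.2 + 117 = 245 m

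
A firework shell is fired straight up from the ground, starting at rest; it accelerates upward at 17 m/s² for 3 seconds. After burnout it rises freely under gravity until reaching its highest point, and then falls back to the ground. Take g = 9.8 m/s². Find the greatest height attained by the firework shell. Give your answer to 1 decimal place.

Phase 1 (powered ascent): v₀ = 0 m/s, a = 17 m/s².
v = v₀ + at = 0 + (17)(3) = 51.0 m/s
Δx = v₀t + ½at² = 0·3 + 0.5·17·3² = 76.5 m

Phase 2 (coasting upward): v₀ = 51.0 m/s, a = -9.8 m/s².
v = v₀ + at → t = (0 − 51.0) / -9.8 = 5.20 s
v² = v₀² + 2aΔx → Δx = (0² − 51.0²)/(2·-9.8) = 133 m
Maximum height = 76.5 + 133 = 209 m

209.2 m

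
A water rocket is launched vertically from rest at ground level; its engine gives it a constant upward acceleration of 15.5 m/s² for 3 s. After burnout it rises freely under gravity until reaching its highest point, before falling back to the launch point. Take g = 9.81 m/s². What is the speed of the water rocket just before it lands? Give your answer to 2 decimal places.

Phase 1 (powered ascent): v₀ = 0 m/s, a = 15.5 m/s².
v = v₀ + at = 0 + (15.5)(3) = 46.5 m/s
Δx = v₀t + ½at² = 0·3 + 0.5·15.5·3² = 69.8 m

Phase 2 (coasting upward): v₀ = 46.5 m/s, a = -9.81 m/s².
v = v₀ + at → t = (0 − 46.5) / -9.81 = 4.74 s
v² = v₀² + 2aΔx → Δx = (0² − 46.5²)/(2·-9.81) = 110 m

Phase 3 (free fall): v₀ = 0 m/s, a = -9.81 m/s².
Falls 180 m from rest: t = √(2·180/9.81) = 6.06 s; v = g·t = 59.4 m/s.
Impact speed = 59.4 m/s

59.42 m/s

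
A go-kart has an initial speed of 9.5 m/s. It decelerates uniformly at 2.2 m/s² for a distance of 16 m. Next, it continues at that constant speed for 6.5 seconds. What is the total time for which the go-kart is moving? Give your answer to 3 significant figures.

Phase 1 (decelerating): v₀ = 9.50 m/s, a = -2.2 m/s².
v² = v₀² + 2aΔx = 9.50² + 2·-2.2·16 = 19.8 → v = 4.46 m/s
t = (v − v₀)/a = (4.46 − 9.50)/-2.2 = 2.29 s

Phase 2 (constant speed): v₀ = 4.46 m/s, a = 0 m/s².
v = v₀ + at = 4.46 + (0)(6.5) = 4.46 m/s
Δx = v₀t + ½at² = 4.46·6.5 + 0.5·0·6.5² = 29.0 m
Total time = 2.29 + 6.50 = 8.79 s

8.79 s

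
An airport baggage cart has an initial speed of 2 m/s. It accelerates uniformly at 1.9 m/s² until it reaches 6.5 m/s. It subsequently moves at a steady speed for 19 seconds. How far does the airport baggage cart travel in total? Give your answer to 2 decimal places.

133.57 m

Phase 1 (accelerating): v₀ = 2.00 m/s, a = 1.9 m/s².
v = v₀ + at → t = (6.5 − 2.00) / 1.9 = 2.37 s
v² = v₀² + 2aΔx → Δx = (6.5² − 2.00²)/(2·1.9) = 10.1 m

Phase 2 (constant speed): v₀ = 6.50 m/s, a = 0 m/s².
v = v₀ + at = 6.50 + (0)(19) = 6.50 m/s
Δx = v₀t + ½at² = 6.50·19 + 0.5·0·19² = 124 m
Total distance = 10.1 + 124 = 134 m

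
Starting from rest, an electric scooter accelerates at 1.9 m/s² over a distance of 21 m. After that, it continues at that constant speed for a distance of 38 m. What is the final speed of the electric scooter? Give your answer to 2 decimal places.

8.93 m/s

Phase 1 (accelerating): v₀ = 0 m/s, a = 1.9 m/s².
v² = v₀² + 2aΔx = 0² + 2·1.9·21 = 79.8 → v = 8.93 m/s
t = (v − v₀)/a = (8.93 − 0)/1.9 = 4.70 s

Phase 2 (constant speed): v₀ = 8.93 m/s, a = 0 m/s².
Constant speed: t = d/v = 38/8.93 = 4.25 s
Final speed = 8.93 m/s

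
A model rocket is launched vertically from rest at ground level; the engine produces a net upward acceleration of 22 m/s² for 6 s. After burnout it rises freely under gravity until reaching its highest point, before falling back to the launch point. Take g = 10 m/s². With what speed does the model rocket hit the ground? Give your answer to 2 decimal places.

Phase 1 (powered ascent): v₀ = 0 m/s, a = 22 m/s².
v = v₀ + at = 0 + (22)(6) = 132 m/s
Δx = v₀t + ½at² = 0·6 + 0.5·22·6² = 396 m

Phase 2 (coasting upward): v₀ = 132 m/s, a = -10 m/s².
v = v₀ + at → t = (0 − 132) / -10 = 13.2 s
v² = v₀² + 2aΔx → Δx = (0² − 132²)/(2·-10) = 871 m

Phase 3 (free fall): v₀ = 0 m/s, a = -10 m/s².
Falls 1270 m from rest: t = √(2·1270/10) = 15.9 s; v = g·t = 159 m/s.
Impact speed = 159 m/s

159.20 m/s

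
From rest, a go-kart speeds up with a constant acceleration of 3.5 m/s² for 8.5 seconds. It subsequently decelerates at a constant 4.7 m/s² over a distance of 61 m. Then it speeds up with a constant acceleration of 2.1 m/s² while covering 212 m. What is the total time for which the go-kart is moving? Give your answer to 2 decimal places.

19.18 s

Phase 1 (accelerating): v₀ = 0 m/s, a = 3.5 m/s².
v = v₀ + at = 0 + (3.5)(8.5) = 29.8 m/s
Δx = v₀t + ½at² = 0·8.5 + 0.5·3.5·8.5² = 126 m

Phase 2 (decelerating): v₀ = 29.8 m/s, a = -4.7 m/s².
v² = v₀² + 2aΔx = 29.8² + 2·-4.7·61 = 312 → v = 17.7 m/s
t = (v − v₀)/a = (17.7 − 29.8)/-4.7 = 2.57 s

Phase 3 (accelerating): v₀ = 17.7 m/s, a = 2.1 m/s².
v² = v₀² + 2aΔx = 17.7² + 2·2.1·212 = 1200 → v = 34.7 m/s
t = (v − v₀)/a = (34.7 − 17.7)/2.1 = 8.10 s
Total time = 8.50 + 2.57 + 8.10 = 19.2 s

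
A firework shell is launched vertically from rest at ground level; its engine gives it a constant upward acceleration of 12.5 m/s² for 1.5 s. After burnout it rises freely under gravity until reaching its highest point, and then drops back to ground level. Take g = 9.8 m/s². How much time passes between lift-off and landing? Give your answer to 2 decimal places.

5.97 s

Phase 1 (powered ascent): v₀ = 0 m/s, a = 12.5 m/s².
v = v₀ + at = 0 + (12.5)(1.5) = 18.8 m/s
Δx = v₀t + ½at² = 0·1.5 + 0.5·12.5·1.5² = 14.1 m

Phase 2 (coasting upward): v₀ = 18.8 m/s, a = -9.8 m/s².
v = v₀ + at → t = (0 − 18.8) / -9.8 = 1.91 s
v² = v₀² + 2aΔx → Δx = (0² − 18.8²)/(2·-9.8) = 17.9 m

Phase 3 (free fall): v₀ = 0 m/s, a = -9.8 m/s².
Falls 32.0 m from rest: t = √(2·32.0/9.8) = 2.56 s; v = g·t = 25.0 m/s.
Total time = 1.50 + 1.91 + 2.56 = 5.97 s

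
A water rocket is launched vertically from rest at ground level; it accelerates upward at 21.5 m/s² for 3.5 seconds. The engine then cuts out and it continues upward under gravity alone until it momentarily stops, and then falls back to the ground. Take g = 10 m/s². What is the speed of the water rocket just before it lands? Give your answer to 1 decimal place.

91.1 m/s

Phase 1 (powered ascent): v₀ = 0 m/s, a = 21.5 m/s².
v = v₀ + at = 0 + (21.5)(3.5) = 75.2 m/s
Δx = v₀t + ½at² = 0·3.5 + 0.5·21.5·3.5² = 132 m

Phase 2 (coasting upward): v₀ = 75.2 m/s, a = -10 m/s².
v = v₀ + at → t = (0 − 75.2) / -10 = 7.53 s
v² = v₀² + 2aΔx → Δx = (0² − 75.2²)/(2·-10) = 283 m

Phase 3 (free fall): v₀ = 0 m/s, a = -10 m/s².
Falls 415 m from rest: t = √(2·415/10) = 9.11 s; v = g·t = 91.1 m/s.
Impact speed = 91.1 m/s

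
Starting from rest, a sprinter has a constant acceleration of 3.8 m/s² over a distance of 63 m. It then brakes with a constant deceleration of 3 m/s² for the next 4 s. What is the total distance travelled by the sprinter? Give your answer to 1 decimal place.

126.5 m

Phase 1 (accelerating): v₀ = 0 m/s, a = 3.8 m/s².
v² = v₀² + 2aΔx = 0² + 2·3.8·63 = 479 → v = 21.9 m/s
t = (v − v₀)/a = (21.9 − 0)/3.8 = 5.76 s

Phase 2 (decelerating): v₀ = 21.9 m/s, a = -3 m/s².
v = v₀ + at = 21.9 + (-3)(4) = 9.88 m/s
Δx = v₀t + ½at² = 21.9·4 + 0.5·-3·4² = 63.5 m
Total distance = 63.0 + 63.5 = 127 m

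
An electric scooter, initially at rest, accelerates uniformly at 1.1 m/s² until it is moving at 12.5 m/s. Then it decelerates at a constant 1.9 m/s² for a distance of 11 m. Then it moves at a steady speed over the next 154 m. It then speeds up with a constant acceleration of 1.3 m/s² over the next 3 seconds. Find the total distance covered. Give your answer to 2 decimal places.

Phase 1 (accelerating): v₀ = 0 m/s, a = 1.1 m/s².
v = v₀ + at → t = (12.5 − 0) / 1.1 = 11.4 s
v² = v₀² + 2aΔx → Δx = (12.5² − 0²)/(2·1.1) = 71.0 m

Phase 2 (decelerating): v₀ = 12.5 m/s, a = -1.9 m/s².
v² = v₀² + 2aΔx = 12.5² + 2·-1.9·11 = 114 → v = 10.7 m/s
t = (v − v₀)/a = (10.7 − 12.5)/-1.9 = 0.948 s

Phase 3 (constant speed): v₀ = 10.7 m/s, a = 0 m/s².
Constant speed: t = d/v = 154/10.7 = 14.4 s

Phase 4 (accelerating): v₀ = 10.7 m/s, a = 1.3 m/s².
v = v₀ + at = 10.7 + (1.3)(3) = 14.6 m/s
Δx = v₀t + ½at² = 10.7·3 + 0.5·1.3·3² = 37.9 m
Total distance = 71.0 + 11.0 + 154 + 37.9 = 274 m

273.97 m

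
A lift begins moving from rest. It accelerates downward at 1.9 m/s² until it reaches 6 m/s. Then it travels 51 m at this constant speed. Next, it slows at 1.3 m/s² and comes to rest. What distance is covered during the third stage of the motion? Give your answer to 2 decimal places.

13.85 m

Phase 1 (accelerating): v₀ = 0 m/s, a = 1.9 m/s².
v = v₀ + at → t = (6 − 0) / 1.9 = 3.16 s
v² = v₀² + 2aΔx → Δx = (6² − 0²)/(2·1.9) = 9.47 m

Phase 2 (constant speed): v₀ = 6.00 m/s, a = 0 m/s².
Constant speed: t = d/v = 51/6.00 = 8.50 s

Phase 3 (decelerating): v₀ = 6.00 m/s, a = -1.3 m/s².
v = v₀ + at → t = (0 − 6.00) / -1.3 = 4.62 s
v² = v₀² + 2aΔx → Δx = (0² − 6.00²)/(2·-1.3) = 13.8 m
Distance in phase 3 = 13.8 m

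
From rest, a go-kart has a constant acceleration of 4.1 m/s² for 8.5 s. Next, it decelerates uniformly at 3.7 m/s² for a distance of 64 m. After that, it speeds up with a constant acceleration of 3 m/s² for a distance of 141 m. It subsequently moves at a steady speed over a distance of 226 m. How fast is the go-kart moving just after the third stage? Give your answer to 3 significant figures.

Phase 1 (accelerating): v₀ = 0 m/s, a = 4.1 m/s².
v = v₀ + at = 0 + (4.1)(8.5) = 34.8 m/s
Δx = v₀t + ½at² = 0·8.5 + 0.5·4.1·8.5² = 148 m

Phase 2 (decelerating): v₀ = 34.8 m/s, a = -3.7 m/s².
v² = v₀² + 2aΔx = 34.8² + 2·-3.7·64 = 741 → v = 27.2 m/s
t = (v − v₀)/a = (27.2 − 34.8)/-3.7 = 2.06 s

Phase 3 (accelerating): v₀ = 27.2 m/s, a = 3 m/s².
v² = v₀² + 2aΔx = 27.2² + 2·3·141 = 1590 → v = 39.8 m/s
t = (v − v₀)/a = (39.8 − 27.2)/3 = 4.21 s
Speed at end of phase 3 = 39.8 m/s

39.8 m/s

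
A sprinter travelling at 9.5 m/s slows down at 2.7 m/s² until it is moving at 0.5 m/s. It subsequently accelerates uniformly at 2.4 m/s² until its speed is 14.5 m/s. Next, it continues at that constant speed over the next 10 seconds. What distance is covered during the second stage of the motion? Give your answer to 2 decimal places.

43.75 m

Phase 1 (decelerating): v₀ = 9.50 m/s, a = -2.7 m/s².
v = v₀ + at → t = (0.5 − 9.50) / -2.7 = 3.33 s
v² = v₀² + 2aΔx → Δx = (0.5² − 9.50²)/(2·-2.7) = 16.7 m

Phase 2 (accelerating): v₀ = 0.500 m/s, a = 2.4 m/s².
v = v₀ + at → t = (14.5 − 0.500) / 2.4 = 5.83 s
v² = v₀² + 2aΔx → Δx = (14.5² − 0.500²)/(2·2.4) = 43.8 m
Distance in phase 2 = 43.8 m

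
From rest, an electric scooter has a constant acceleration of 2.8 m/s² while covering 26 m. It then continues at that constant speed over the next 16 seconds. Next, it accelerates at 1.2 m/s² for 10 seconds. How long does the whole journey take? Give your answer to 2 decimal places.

30.31 s

Phase 1 (accelerating): v₀ = 0 m/s, a = 2.8 m/s².
v² = v₀² + 2aΔx = 0² + 2·2.8·26 = 146 → v = 12.1 m/s
t = (v − v₀)/a = (12.1 − 0)/2.8 = 4.31 s

Phase 2 (constant speed): v₀ = 12.1 m/s, a = 0 m/s².
v = v₀ + at = 12.1 + (0)(16) = 12.1 m/s
Δx = v₀t + ½at² = 12.1·16 + 0.5·0·16² = 193 m

Phase 3 (accelerating): v₀ = 12.1 m/s, a = 1.2 m/s².
v = v₀ + at = 12.1 + (1.2)(10) = 24.1 m/s
Δx = v₀t + ½at² = 12.1·10 + 0.5·1.2·10² = 181 m
Total time = 4.31 + 16.0 + 10.0 = 30.3 s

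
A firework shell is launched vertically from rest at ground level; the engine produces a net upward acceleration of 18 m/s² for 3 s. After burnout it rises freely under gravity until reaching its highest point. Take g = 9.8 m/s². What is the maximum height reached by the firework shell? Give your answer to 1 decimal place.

229.8 m

Phase 1 (powered ascent): v₀ = 0 m/s, a = 18 m/s².
v = v₀ + at = 0 + (18)(3) = 54.0 m/s
Δx = v₀t + ½at² = 0·3 + 0.5·18·3² = 81.0 m

Phase 2 (coasting upward): v₀ = 54.0 m/s, a = -9.8 m/s².
v = v₀ + at → t = (0 − 54.0) / -9.8 = 5.51 s
v² = v₀² + 2aΔx → Δx = (0² − 54.0²)/(2·-9.8) = 149 m
Maximum height = 81.0 + 149 = 230 m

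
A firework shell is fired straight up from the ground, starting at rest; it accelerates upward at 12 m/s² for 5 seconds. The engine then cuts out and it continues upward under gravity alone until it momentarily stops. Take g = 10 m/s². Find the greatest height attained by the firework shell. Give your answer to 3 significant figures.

Phase 1 (powered ascent): v₀ = 0 m/s, a = 12 m/s².
v = v₀ + at = 0 + (12)(5) = 60.0 m/s
Δx = v₀t + ½at² = 0·5 + 0.5·12·5² = 150 m

Phase 2 (coasting upward): v₀ = 60.0 m/s, a = -10 m/s².
v = v₀ + at → t = (0 − 60.0) / -10 = 6.00 s
v² = v₀² + 2aΔx → Δx = (0² − 60.0²)/(2·-10) = 180 m
Maximum height = 150 + 180 = 330 m

330 m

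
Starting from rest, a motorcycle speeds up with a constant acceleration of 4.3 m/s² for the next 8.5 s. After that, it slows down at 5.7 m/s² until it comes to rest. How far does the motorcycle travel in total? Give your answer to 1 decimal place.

Phase 1 (accelerating): v₀ = 0 m/s, a = 4.3 m/s².
v = v₀ + at = 0 + (4.3)(8.5) = 36.5 m/s
Δx = v₀t + ½at² = 0·8.5 + 0.5·4.3·8.5² = 155 m

Phase 2 (decelerating): v₀ = 36.5 m/s, a = -5.7 m/s².
v = v₀ + at → t = (0 − 36.5) / -5.7 = 6.41 s
v² = v₀² + 2aΔx → Δx = (0² − 36.5²)/(2·-5.7) = 117 m
Total distance = 155 + 117 = 273 m

272.5 m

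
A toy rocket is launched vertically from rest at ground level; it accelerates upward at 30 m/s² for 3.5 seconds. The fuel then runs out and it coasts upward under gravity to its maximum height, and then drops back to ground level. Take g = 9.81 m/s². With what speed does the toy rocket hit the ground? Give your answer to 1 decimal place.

121.0 m/s

Phase 1 (powered ascent): v₀ = 0 m/s, a = 30 m/s².
v = v₀ + at = 0 + (30)(3.5) = 105 m/s
Δx = v₀t + ½at² = 0·3.5 + 0.5·30·3.5² = 184 m

Phase 2 (coasting upward): v₀ = 105 m/s, a = -9.81 m/s².
v = v₀ + at → t = (0 − 105) / -9.81 = 10.7 s
v² = v₀² + 2aΔx → Δx = (0² − 105²)/(2·-9.81) = 562 m

Phase 3 (free fall): v₀ = 0 m/s, a = -9.81 m/s².
Falls 746 m from rest: t = √(2·746/9.81) = 12.3 s; v = g·t = 121 m/s.
Impact speed = 121 m/s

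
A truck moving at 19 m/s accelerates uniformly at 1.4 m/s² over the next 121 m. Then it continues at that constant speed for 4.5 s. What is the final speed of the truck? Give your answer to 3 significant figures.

26.5 m/s

Phase 1 (accelerating): v₀ = 19.0 m/s, a = 1.4 m/s².
v² = v₀² + 2aΔx = 19.0² + 2·1.4·121 = 700 → v = 26.5 m/s
t = (v − v₀)/a = (26.5 − 19.0)/1.4 = 5.32 s

Phase 2 (constant speed): v₀ = 26.5 m/s, a = 0 m/s².
v = v₀ + at = 26.5 + (0)(4.5) = 26.5 m/s
Δx = v₀t + ½at² = 26.5·4.5 + 0.5·0·4.5² = 119 m
Final speed = 26.5 m/s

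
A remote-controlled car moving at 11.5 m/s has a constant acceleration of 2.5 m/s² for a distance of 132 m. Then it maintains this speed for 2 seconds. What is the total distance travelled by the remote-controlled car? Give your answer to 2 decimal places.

Phase 1 (accelerating): v₀ = 11.5 m/s, a = 2.5 m/s².
v² = v₀² + 2aΔx = 11.5² + 2·2.5·132 = 792 → v = 28.1 m/s
t = (v − v₀)/a = (28.1 − 11.5)/2.5 = 6.66 s

Phase 2 (constant speed): v₀ = 28.1 m/s, a = 0 m/s².
v = v₀ + at = 28.1 + (0)(2) = 28.1 m/s
Δx = v₀t + ½at² = 28.1·2 + 0.5·0·2² = 56.3 m
Total distance = 132 + 56.3 = 188 m

188.29 m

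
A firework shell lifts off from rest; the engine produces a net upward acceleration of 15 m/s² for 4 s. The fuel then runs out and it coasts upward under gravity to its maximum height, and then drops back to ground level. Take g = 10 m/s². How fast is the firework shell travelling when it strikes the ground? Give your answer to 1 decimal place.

77.5 m/s

Phase 1 (powered ascent): v₀ = 0 m/s, a = 15 m/s².
v = v₀ + at = 0 + (15)(4) = 60.0 m/s
Δx = v₀t + ½at² = 0·4 + 0.5·15·4² = 120 m

Phase 2 (coasting upward): v₀ = 60.0 m/s, a = -10 m/s².
v = v₀ + at → t = (0 − 60.0) / -10 = 6.00 s
v² = v₀² + 2aΔx → Δx = (0² − 60.0²)/(2·-10) = 180 m

Phase 3 (free fall): v₀ = 0 m/s, a = -10 m/s².
Falls 300 m from rest: t = √(2·300/10) = 7.75 s; v = g·t = 77.5 m/s.
Impact speed = 77.5 m/s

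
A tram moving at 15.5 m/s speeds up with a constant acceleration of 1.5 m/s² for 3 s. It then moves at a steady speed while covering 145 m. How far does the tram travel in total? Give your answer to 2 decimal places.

198.25 m

Phase 1 (accelerating): v₀ = 15.5 m/s, a = 1.5 m/s².
v = v₀ + at = 15.5 + (1.5)(3) = 20.0 m/s
Δx = v₀t + ½at² = 15.5·3 + 0.5·1.5·3² = 53.2 m

Phase 2 (constant speed): v₀ = 20.0 m/s, a = 0 m/s².
Constant speed: t = d/v = 145/20.0 = 7.25 s
Total distance = 53.2 + 145 = 198 m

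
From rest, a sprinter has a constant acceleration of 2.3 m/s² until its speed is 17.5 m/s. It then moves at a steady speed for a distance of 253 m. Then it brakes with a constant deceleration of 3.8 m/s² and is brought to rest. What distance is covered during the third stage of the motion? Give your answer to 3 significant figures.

Phase 1 (accelerating): v₀ = 0 m/s, a = 2.3 m/s².
v = v₀ + at → t = (17.5 − 0) / 2.3 = 7.61 s
v² = v₀² + 2aΔx → Δx = (17.5² − 0²)/(2·2.3) = 66.6 m

Phase 2 (constant speed): v₀ = 17.5 m/s, a = 0 m/s².
Constant speed: t = d/v = 253/17.5 = 14.5 s

Phase 3 (decelerating): v₀ = 17.5 m/s, a = -3.8 m/s².
v = v₀ + at → t = (0 − 17.5) / -3.8 = 4.61 s
v² = v₀² + 2aΔx → Δx = (0² − 17.5²)/(2·-3.8) = 40.3 m
Distance in phase 3 = 40.3 m

40.3 m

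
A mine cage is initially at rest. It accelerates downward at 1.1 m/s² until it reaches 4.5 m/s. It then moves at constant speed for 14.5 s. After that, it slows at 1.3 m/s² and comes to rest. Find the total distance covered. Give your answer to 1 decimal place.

82.2 m

Phase 1 (accelerating): v₀ = 0 m/s, a = 1.1 m/s².
v = v₀ + at → t = (4.5 − 0) / 1.1 = 4.09 s
v² = v₀² + 2aΔx → Δx = (4.5² − 0²)/(2·1.1) = 9.20 m

Phase 2 (constant speed): v₀ = 4.50 m/s, a = 0 m/s².
v = v₀ + at = 4.50 + (0)(14.5) = 4.50 m/s
Δx = v₀t + ½at² = 4.50·14.5 + 0.5·0·14.5² = 65.2 m

Phase 3 (decelerating): v₀ = 4.50 m/s, a = -1.3 m/s².
v = v₀ + at → t = (0 − 4.50) / -1.3 = 3.46 s
v² = v₀² + 2aΔx → Δx = (0² − 4.50²)/(2·-1.3) = 7.79 m
Total distance = 9.20 + 65.2 + 7.79 = 82.2 m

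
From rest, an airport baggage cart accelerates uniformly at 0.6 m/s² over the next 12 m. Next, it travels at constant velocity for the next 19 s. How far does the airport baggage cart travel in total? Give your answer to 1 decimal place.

Phase 1 (accelerating): v₀ = 0 m/s, a = 0.6 m/s².
v² = v₀² + 2aΔx = 0² + 2·0.6·12 = 14.4 → v = 3.79 m/s
t = (v − v₀)/a = (3.79 − 0)/0.6 = 6.32 s

Phase 2 (constant speed): v₀ = 3.79 m/s, a = 0 m/s².
v = v₀ + at = 3.79 + (0)(19) = 3.79 m/s
Δx = v₀t + ½at² = 3.79·19 + 0.5·0·19² = 72.1 m
Total distance = 12.0 + 72.1 = 84.1 m

84.1 m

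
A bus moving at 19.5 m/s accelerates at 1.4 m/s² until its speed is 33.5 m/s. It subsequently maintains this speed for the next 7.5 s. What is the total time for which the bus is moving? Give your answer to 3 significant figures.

Phase 1 (accelerating): v₀ = 19.5 m/s, a = 1.4 m/s².
v = v₀ + at → t = (33.5 − 19.5) / 1.4 = 10.0 s
v² = v₀² + 2aΔx → Δx = (33.5² − 19.5²)/(2·1.4) = 265 m

Phase 2 (constant speed): v₀ = 33.5 m/s, a = 0 m/s².
v = v₀ + at = 33.5 + (0)(7.5) = 33.5 m/s
Δx = v₀t + ½at² = 33.5·7.5 + 0.5·0·7.5² = 251 m
Total time = 10.0 + 7.50 = 17.5 s

17.5 s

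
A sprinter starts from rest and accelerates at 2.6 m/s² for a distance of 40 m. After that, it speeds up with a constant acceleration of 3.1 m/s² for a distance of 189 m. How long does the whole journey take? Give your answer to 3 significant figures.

Phase 1 (accelerating): v₀ = 0 m/s, a = 2.6 m/s².
v² = v₀² + 2aΔx = 0² + 2·2.6·40 = 208 → v = 14.4 m/s
t = (v − v₀)/a = (14.4 − 0)/2.6 = 5.55 s

Phase 2 (accelerating): v₀ = 14.4 m/s, a = 3.1 m/s².
v² = v₀² + 2aΔx = 14.4² + 2·3.1·189 = 1380 → v = 37.1 m/s
t = (v − v₀)/a = (37.1 − 14.4)/3.1 = 7.33 s
Total time = 5.55 + 7.33 = 12.9 s

12.9 s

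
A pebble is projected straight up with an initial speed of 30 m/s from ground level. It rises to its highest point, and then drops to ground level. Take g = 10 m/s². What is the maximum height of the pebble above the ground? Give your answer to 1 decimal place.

45.0 m

Phase 1 (rising): v₀ = 30.0 m/s, a = -10 m/s².
v = v₀ + at → t = (0 − 30.0) / -10 = 3.00 s
v² = v₀² + 2aΔx → Δx = (0² − 30.0²)/(2·-10) = 45.0 m
Maximum height = 45.0 m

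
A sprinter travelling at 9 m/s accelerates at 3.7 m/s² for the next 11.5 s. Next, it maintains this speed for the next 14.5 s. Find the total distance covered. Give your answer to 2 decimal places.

1095.64 m

Phase 1 (accelerating): v₀ = 9.00 m/s, a = 3.7 m/s².
v = v₀ + at = 9.00 + (3.7)(11.5) = 51.6 m/s
Δx = v₀t + ½at² = 9.00·11.5 + 0.5·3.7·11.5² = 348 m

Phase 2 (constant speed): v₀ = 51.6 m/s, a = 0 m/s².
v = v₀ + at = 51.6 + (0)(14.5) = 51.6 m/s
Δx = v₀t + ½at² = 51.6·14.5 + 0.5·0·14.5² = 747 m
Total distance = 348 + 747 = 1100 m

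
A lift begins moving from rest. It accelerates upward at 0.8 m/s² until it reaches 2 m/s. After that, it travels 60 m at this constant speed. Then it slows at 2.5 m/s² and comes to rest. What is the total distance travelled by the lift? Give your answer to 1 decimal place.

63.3 m

Phase 1 (accelerating): v₀ = 0 m/s, a = 0.8 m/s².
v = v₀ + at → t = (2 − 0) / 0.8 = 2.50 s
v² = v₀² + 2aΔx → Δx = (2² − 0²)/(2·0.8) = 2.50 m

Phase 2 (constant speed): v₀ = 2.00 m/s, a = 0 m/s².
Constant speed: t = d/v = 60/2.00 = 30.0 s

Phase 3 (decelerating): v₀ = 2.00 m/s, a = -2.5 m/s².
v = v₀ + at → t = (0 − 2.00) / -2.5 = 0.800 s
v² = v₀² + 2aΔx → Δx = (0² − 2.00²)/(2·-2.5) = 0.800 m
Total distance = 2.50 + 60.0 + 0.800 = 63.3 m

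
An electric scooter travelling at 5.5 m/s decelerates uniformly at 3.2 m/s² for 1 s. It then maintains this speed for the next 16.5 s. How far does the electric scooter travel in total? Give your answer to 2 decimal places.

Phase 1 (decelerating): v₀ = 5.50 m/s, a = -3.2 m/s².
v = v₀ + at = 5.50 + (-3.2)(1) = 2.30 m/s
Δx = v₀t + ½at² = 5.50·1 + 0.5·-3.2·1² = 3.90 m

Phase 2 (constant speed): v₀ = 2.30 m/s, a = 0 m/s².
v = v₀ + at = 2.30 + (0)(16.5) = 2.30 m/s
Δx = v₀t + ½at² = 2.30·16.5 + 0.5·0·16.5² = 37.9 m
Total distance = 3.90 + 37.9 = 41.8 m

41.85 m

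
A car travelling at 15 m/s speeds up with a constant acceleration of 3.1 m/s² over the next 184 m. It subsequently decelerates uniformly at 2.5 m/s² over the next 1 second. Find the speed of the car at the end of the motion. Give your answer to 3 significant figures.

Phase 1 (accelerating): v₀ = 15.0 m/s, a = 3.1 m/s².
v² = v₀² + 2aΔx = 15.0² + 2·3.1·184 = 1370 → v = 37.0 m/s
t = (v − v₀)/a = (37.0 − 15.0)/3.1 = 7.08 s

Phase 2 (decelerating): v₀ = 37.0 m/s, a = -2.5 m/s².
v = v₀ + at = 37.0 + (-2.5)(1) = 34.5 m/s
Δx = v₀t + ½at² = 37.0·1 + 0.5·-2.5·1² = 35.7 m
Final speed = 34.5 m/s

34.5 m/s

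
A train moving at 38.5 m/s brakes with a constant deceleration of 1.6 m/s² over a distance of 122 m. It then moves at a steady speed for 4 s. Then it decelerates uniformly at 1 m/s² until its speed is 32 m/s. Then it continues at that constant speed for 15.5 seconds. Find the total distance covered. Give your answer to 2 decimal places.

784.10 m

Phase 1 (decelerating): v₀ = 38.5 m/s, a = -1.6 m/s².
v² = v₀² + 2aΔx = 38.5² + 2·-1.6·122 = 1090 → v = 33.0 m/s
t = (v − v₀)/a = (33.0 − 38.5)/-1.6 = 3.41 s

Phase 2 (constant speed): v₀ = 33.0 m/s, a = 0 m/s².
v = v₀ + at = 33.0 + (0)(4) = 33.0 m/s
Δx = v₀t + ½at² = 33.0·4 + 0.5·0·4² = 132 m

Phase 3 (decelerating): v₀ = 33.0 m/s, a = -1 m/s².
v = v₀ + at → t = (32 − 33.0) / -1 = 1.04 s
v² = v₀² + 2aΔx → Δx = (32² − 33.0²)/(2·-1) = 33.9 m

Phase 4 (constant speed): v₀ = 32.0 m/s, a = 0 m/s².
v = v₀ + at = 32.0 + (0)(15.5) = 32.0 m/s
Δx = v₀t + ½at² = 32.0·15.5 + 0.5·0·15.5² = 496 m
Total distance = 122 + 132 + 33.9 + 496 = 784 m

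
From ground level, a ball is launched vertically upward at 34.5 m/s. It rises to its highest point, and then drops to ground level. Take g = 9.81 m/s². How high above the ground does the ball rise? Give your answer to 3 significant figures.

60.7 m

Phase 1 (rising): v₀ = 34.5 m/s, a = -9.81 m/s².
v = v₀ + at → t = (0 − 34.5) / -9.81 = 3.52 s
v² = v₀² + 2aΔx → Δx = (0² − 34.5²)/(2·-9.81) = 60.7 m
Maximum height = 60.7 m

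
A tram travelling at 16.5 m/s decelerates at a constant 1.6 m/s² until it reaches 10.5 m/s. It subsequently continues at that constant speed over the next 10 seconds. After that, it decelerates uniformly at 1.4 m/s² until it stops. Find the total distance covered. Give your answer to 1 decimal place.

195.0 m

Phase 1 (decelerating): v₀ = 16.5 m/s, a = -1.6 m/s².
v = v₀ + at → t = (10.5 − 16.5) / -1.6 = 3.75 s
v² = v₀² + 2aΔx → Δx = (10.5² − 16.5²)/(2·-1.6) = 50.6 m

Phase 2 (constant speed): v₀ = 10.5 m/s, a = 0 m/s².
v = v₀ + at = 10.5 + (0)(10) = 10.5 m/s
Δx = v₀t + ½at² = 10.5·10 + 0.5·0·10² = 105 m

Phase 3 (decelerating): v₀ = 10.5 m/s, a = -1.4 m/s².
v = v₀ + at → t = (0 − 10.5) / -1.4 = 7.50 s
v² = v₀² + 2aΔx → Δx = (0² − 10.5²)/(2·-1.4) = 39.4 m
Total distance = 50.6 + 105 + 39.4 = 195 m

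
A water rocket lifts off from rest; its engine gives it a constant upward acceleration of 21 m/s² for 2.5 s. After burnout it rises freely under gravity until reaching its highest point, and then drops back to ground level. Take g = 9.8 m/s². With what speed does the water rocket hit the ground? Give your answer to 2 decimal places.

Phase 1 (powered ascent): v₀ = 0 m/s, a = 21 m/s².
v = v₀ + at = 0 + (21)(2.5) = 52.5 m/s
Δx = v₀t + ½at² = 0·2.5 + 0.5·21·2.5² = 65.6 m

Phase 2 (coasting upward): v₀ = 52.5 m/s, a = -9.8 m/s².
v = v₀ + at → t = (0 − 52.5) / -9.8 = 5.36 s
v² = v₀² + 2aΔx → Δx = (0² − 52.5²)/(2·-9.8) = 141 m

Phase 3 (free fall): v₀ = 0 m/s, a = -9.8 m/s².
Falls 206 m from rest: t = √(2·206/9.8) = 6.49 s; v = g·t = 63.6 m/s.
Impact speed = 63.6 m/s

63.58 m/s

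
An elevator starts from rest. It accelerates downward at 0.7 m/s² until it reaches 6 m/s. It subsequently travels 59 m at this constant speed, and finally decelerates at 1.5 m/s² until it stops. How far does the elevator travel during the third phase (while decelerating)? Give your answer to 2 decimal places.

12.00 m

Phase 1 (accelerating): v₀ = 0 m/s, a = 0.7 m/s².
v = v₀ + at → t = (6 − 0) / 0.7 = 8.57 s
v² = v₀² + 2aΔx → Δx = (6² − 0²)/(2·0.7) = 25.7 m

Phase 2 (constant speed): v₀ = 6.00 m/s, a = 0 m/s².
Constant speed: t = d/v = 59/6.00 = 9.83 s

Phase 3 (decelerating): v₀ = 6.00 m/s, a = -1.5 m/s².
v = v₀ + at → t = (0 − 6.00) / -1.5 = 4.00 s
v² = v₀² + 2aΔx → Δx = (0² − 6.00²)/(2·-1.5) = 12.0 m
Distance in phase 3 = 12.0 m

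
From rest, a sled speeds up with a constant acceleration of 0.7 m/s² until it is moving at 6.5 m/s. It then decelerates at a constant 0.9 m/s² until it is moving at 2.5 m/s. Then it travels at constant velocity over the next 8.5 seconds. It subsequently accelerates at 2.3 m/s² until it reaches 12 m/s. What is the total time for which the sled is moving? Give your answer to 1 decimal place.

26.4 s

Phase 1 (accelerating): v₀ = 0 m/s, a = 0.7 m/s².
v = v₀ + at → t = (6.5 − 0) / 0.7 = 9.29 s
v² = v₀² + 2aΔx → Δx = (6.5² − 0²)/(2·0.7) = 30.2 m

Phase 2 (decelerating): v₀ = 6.50 m/s, a = -0.9 m/s².
v = v₀ + at → t = (2.5 − 6.50) / -0.9 = 4.44 s
v² = v₀² + 2aΔx → Δx = (2.5² − 6.50²)/(2·-0.9) = 20.0 m

Phase 3 (constant speed): v₀ = 2.50 m/s, a = 0 m/s².
v = v₀ + at = 2.50 + (0)(8.5) = 2.50 m/s
Δx = v₀t + ½at² = 2.50·8.5 + 0.5·0·8.5² = 21.2 m

Phase 4 (accelerating): v₀ = 2.50 m/s, a = 2.3 m/s².
v = v₀ + at → t = (12 − 2.50) / 2.3 = 4.13 s
v² = v₀² + 2aΔx → Δx = (12² − 2.50²)/(2·2.3) = 29.9 m
Total time = 9.29 + 4.44 + 8.50 + 4.13 = 26.4 s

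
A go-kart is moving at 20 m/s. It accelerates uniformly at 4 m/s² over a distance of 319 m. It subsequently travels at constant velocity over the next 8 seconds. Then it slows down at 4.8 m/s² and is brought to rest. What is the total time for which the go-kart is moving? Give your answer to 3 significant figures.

Phase 1 (accelerating): v₀ = 20.0 m/s, a = 4 m/s².
v² = v₀² + 2aΔx = 20.0² + 2·4·319 = 2950 → v = 54.3 m/s
t = (v − v₀)/a = (54.3 − 20.0)/4 = 8.58 s

Phase 2 (constant speed): v₀ = 54.3 m/s, a = 0 m/s².
v = v₀ + at = 54.3 + (0)(8) = 54.3 m/s
Δx = v₀t + ½at² = 54.3·8 + 0.5·0·8² = 435 m

Phase 3 (decelerating): v₀ = 54.3 m/s, a = -4.8 m/s².
v = v₀ + at → t = (0 − 54.3) / -4.8 = 11.3 s
v² = v₀² + 2aΔx → Δx = (0² − 54.3²)/(2·-4.8) = 307 m
Total time = 8.58 + 8.00 + 11.3 = 27.9 s

27.9 s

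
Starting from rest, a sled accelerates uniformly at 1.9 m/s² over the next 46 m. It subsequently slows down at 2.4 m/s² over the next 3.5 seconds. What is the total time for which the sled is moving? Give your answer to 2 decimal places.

10.46 s

Phase 1 (accelerating): v₀ = 0 m/s, a = 1.9 m/s².
v² = v₀² + 2aΔx = 0² + 2·1.9·46 = 175 → v = 13.2 m/s
t = (v − v₀)/a = (13.2 − 0)/1.9 = 6.96 s

Phase 2 (decelerating): v₀ = 13.2 m/s, a = -2.4 m/s².
v = v₀ + at = 13.2 + (-2.4)(3.5) = 4.82 m/s
Δx = v₀t + ½at² = 13.2·3.5 + 0.5·-2.4·3.5² = 31.6 m
Total time = 6.96 + 3.50 = 10.5 s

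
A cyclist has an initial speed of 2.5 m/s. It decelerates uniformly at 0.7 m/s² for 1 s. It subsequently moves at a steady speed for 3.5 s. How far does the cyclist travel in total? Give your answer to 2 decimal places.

Phase 1 (decelerating): v₀ = 2.50 m/s, a = -0.7 m/s².
v = v₀ + at = 2.50 + (-0.7)(1) = 1.80 m/s
Δx = v₀t + ½at² = 2.50·1 + 0.5·-0.7·1² = 2.15 m

Phase 2 (constant speed): v₀ = 1.80 m/s, a = 0 m/s².
v = v₀ + at = 1.80 + (0)(3.5) = 1.80 m/s
Δx = v₀t + ½at² = 1.80·3.5 + 0.5·0·3.5² = 6.30 m
Total distance = 2.15 + 6.30 = 8.45 m

8.45 m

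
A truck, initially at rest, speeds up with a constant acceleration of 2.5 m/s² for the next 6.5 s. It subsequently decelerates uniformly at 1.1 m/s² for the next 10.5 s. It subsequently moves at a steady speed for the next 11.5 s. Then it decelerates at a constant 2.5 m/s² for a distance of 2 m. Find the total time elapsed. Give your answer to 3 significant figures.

Phase 1 (accelerating): v₀ = 0 m/s, a = 2.5 m/s².
v = v₀ + at = 0 + (2.5)(6.5) = 16.2 m/s
Δx = v₀t + ½at² = 0·6.5 + 0.5·2.5·6.5² = 52.8 m

Phase 2 (decelerating): v₀ = 16.2 m/s, a = -1.1 m/s².
v = v₀ + at = 16.2 + (-1.1)(10.5) = 4.70 m/s
Δx = v₀t + ½at² = 16.2·10.5 + 0.5·-1.1·10.5² = 110 m

Phase 3 (constant speed): v₀ = 4.70 m/s, a = 0 m/s².
v = v₀ + at = 4.70 + (0)(11.5) = 4.70 m/s
Δx = v₀t + ½at² = 4.70·11.5 + 0.5·0·11.5² = 54.0 m

Phase 4 (decelerating): v₀ = 4.70 m/s, a = -2.5 m/s².
v² = v₀² + 2aΔx = 4.70² + 2·-2.5·2 = 12.1 → v = 3.48 m/s
t = (v − v₀)/a = (3.48 − 4.70)/-2.5 = 0.489 s
Total time = 6.50 + 10.5 + 11.5 + 0.489 = 29.0 s

29.0 s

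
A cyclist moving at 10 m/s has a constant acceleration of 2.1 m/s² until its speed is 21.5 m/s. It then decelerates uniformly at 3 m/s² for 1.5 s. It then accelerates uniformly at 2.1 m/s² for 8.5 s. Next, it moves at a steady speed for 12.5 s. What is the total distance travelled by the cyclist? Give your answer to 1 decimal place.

771.1 m

Phase 1 (accelerating): v₀ = 10.0 m/s, a = 2.1 m/s².
v = v₀ + at → t = (21.5 − 10.0) / 2.1 = 5.48 s
v² = v₀² + 2aΔx → Δx = (21.5² − 10.0²)/(2·2.1) = 86.2 m

Phase 2 (decelerating): v₀ = 21.5 m/s, a = -3 m/s².
v = v₀ + at = 21.5 + (-3)(1.5) = 17.0 m/s
Δx = v₀t + ½at² = 21.5·1.5 + 0.5·-3·1.5² = 28.9 m

Phase 3 (accelerating): v₀ = 17.0 m/s, a = 2.1 m/s².
v = v₀ + at = 17.0 + (2.1)(8.5) = 34.9 m/s
Δx = v₀t + ½at² = 17.0·8.5 + 0.5·2.1·8.5² = 220 m

Phase 4 (constant speed): v₀ = 34.9 m/s, a = 0 m/s².
v = v₀ + at = 34.9 + (0)(12.5) = 34.9 m/s
Δx = v₀t + ½at² = 34.9·12.5 + 0.5·0·12.5² = 436 m
Total distance = 86.2 + 28.9 + 220 + 436 = 771 m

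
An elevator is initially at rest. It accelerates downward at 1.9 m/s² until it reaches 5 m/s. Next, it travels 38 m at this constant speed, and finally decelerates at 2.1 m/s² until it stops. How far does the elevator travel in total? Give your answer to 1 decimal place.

50.5 m

Phase 1 (accelerating): v₀ = 0 m/s, a = 1.9 m/s².
v = v₀ + at → t = (5 − 0) / 1.9 = 2.63 s
v² = v₀² + 2aΔx → Δx = (5² − 0²)/(2·1.9) = 6.58 m

Phase 2 (constant speed): v₀ = 5.00 m/s, a = 0 m/s².
Constant speed: t = d/v = 38/5.00 = 7.60 s

Phase 3 (decelerating): v₀ = 5.00 m/s, a = -2.1 m/s².
v = v₀ + at → t = (0 − 5.00) / -2.1 = 2.38 s
v² = v₀² + 2aΔx → Δx = (0² − 5.00²)/(2·-2.1) = 5.95 m
Total distance = 6.58 + 38.0 + 5.95 = 50.5 m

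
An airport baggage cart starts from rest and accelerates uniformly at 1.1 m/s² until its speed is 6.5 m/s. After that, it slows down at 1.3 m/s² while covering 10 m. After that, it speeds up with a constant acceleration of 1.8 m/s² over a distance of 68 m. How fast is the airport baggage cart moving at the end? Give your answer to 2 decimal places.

16.16 m/s

Phase 1 (accelerating): v₀ = 0 m/s, a = 1.1 m/s².
v = v₀ + at → t = (6.5 − 0) / 1.1 = 5.91 s
v² = v₀² + 2aΔx → Δx = (6.5² − 0²)/(2·1.1) = 19.2 m

Phase 2 (decelerating): v₀ = 6.50 m/s, a = -1.3 m/s².
v² = v₀² + 2aΔx = 6.50² + 2·-1.3·10 = 16.2 → v = 4.03 m/s
t = (v − v₀)/a = (4.03 − 6.50)/-1.3 = 1.90 s

Phase 3 (accelerating): v₀ = 4.03 m/s, a = 1.8 m/s².
v² = v₀² + 2aΔx = 4.03² + 2·1.8·68 = 261 → v = 16.2 m/s
t = (v − v₀)/a = (16.2 − 4.03)/1.8 = 6.74 s
Final speed = 16.2 m/s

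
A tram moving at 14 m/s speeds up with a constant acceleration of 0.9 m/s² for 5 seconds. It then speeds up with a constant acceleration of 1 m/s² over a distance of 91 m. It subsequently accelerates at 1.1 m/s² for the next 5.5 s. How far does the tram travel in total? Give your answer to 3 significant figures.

Phase 1 (accelerating): v₀ = 14.0 m/s, a = 0.9 m/s².
v = v₀ + at = 14.0 + (0.9)(5) = 18.5 m/s
Δx = v₀t + ½at² = 14.0·5 + 0.5·0.9·5² = 81.2 m

Phase 2 (accelerating): v₀ = 18.5 m/s, a = 1 m/s².
v² = v₀² + 2aΔx = 18.5² + 2·1·91 = 524 → v = 22.9 m/s
t = (v − v₀)/a = (22.9 − 18.5)/1 = 4.40 s

Phase 3 (accelerating): v₀ = 22.9 m/s, a = 1.1 m/s².
v = v₀ + at = 22.9 + (1.1)(5.5) = 28.9 m/s
Δx = v₀t + ½at² = 22.9·5.5 + 0.5·1.1·5.5² = 143 m
Total distance = 81.2 + 91.0 + 143 = 315 m

315 m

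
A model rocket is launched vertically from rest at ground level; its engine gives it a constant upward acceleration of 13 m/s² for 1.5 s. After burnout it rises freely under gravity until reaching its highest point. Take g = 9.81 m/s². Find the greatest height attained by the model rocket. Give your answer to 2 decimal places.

Phase 1 (powered ascent): v₀ = 0 m/s, a = 13 m/s².
v = v₀ + at = 0 + (13)(1.5) = 19.5 m/s
Δx = v₀t + ½at² = 0·1.5 + 0.5·13·1.5² = 14.6 m

Phase 2 (coasting upward): v₀ = 19.5 m/s, a = -9.81 m/s².
v = v₀ + at → t = (0 − 19.5) / -9.81 = 1.99 s
v² = v₀² + 2aΔx → Δx = (0² − 19.5²)/(2·-9.81) = 19.4 m
Maximum height = 14.6 + 19.4 = 34.0 m

34.01 m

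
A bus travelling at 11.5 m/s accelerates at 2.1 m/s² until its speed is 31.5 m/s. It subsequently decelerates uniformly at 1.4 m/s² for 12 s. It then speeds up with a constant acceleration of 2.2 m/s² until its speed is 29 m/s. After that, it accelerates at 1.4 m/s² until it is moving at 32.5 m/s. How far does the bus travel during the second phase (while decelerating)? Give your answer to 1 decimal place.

277.2 m

Phase 1 (accelerating): v₀ = 11.5 m/s, a = 2.1 m/s².
v = v₀ + at → t = (31.5 − 11.5) / 2.1 = 9.52 s
v² = v₀² + 2aΔx → Δx = (31.5² − 11.5²)/(2·2.1) = 205 m

Phase 2 (decelerating): v₀ = 31.5 m/s, a = -1.4 m/s².
v = v₀ + at = 31.5 + (-1.4)(12) = 14.7 m/s
Δx = v₀t + ½at² = 31.5·12 + 0.5·-1.4·12² = 277 m
Distance in phase 2 = 277 m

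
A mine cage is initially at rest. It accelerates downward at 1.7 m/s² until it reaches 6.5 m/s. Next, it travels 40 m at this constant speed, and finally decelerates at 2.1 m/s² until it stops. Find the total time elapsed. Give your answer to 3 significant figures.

Phase 1 (accelerating): v₀ = 0 m/s, a = 1.7 m/s².
v = v₀ + at → t = (6.5 − 0) / 1.7 = 3.82 s
v² = v₀² + 2aΔx → Δx = (6.5² − 0²)/(2·1.7) = 12.4 m

Phase 2 (constant speed): v₀ = 6.50 m/s, a = 0 m/s².
Constant speed: t = d/v = 40/6.50 = 6.15 s

Phase 3 (decelerating): v₀ = 6.50 m/s, a = -2.1 m/s².
v = v₀ + at → t = (0 − 6.50) / -2.1 = 3.10 s
v² = v₀² + 2aΔx → Δx = (0² − 6.50²)/(2·-2.1) = 10.1 m
Total time = 3.82 + 6.15 + 3.10 = 13.1 s

13.1 s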